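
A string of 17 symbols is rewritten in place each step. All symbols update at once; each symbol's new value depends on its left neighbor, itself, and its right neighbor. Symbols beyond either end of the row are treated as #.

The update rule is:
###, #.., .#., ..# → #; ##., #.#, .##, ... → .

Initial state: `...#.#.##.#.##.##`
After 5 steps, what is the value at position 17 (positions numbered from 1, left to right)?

#

step 1: #.##.#....#.....#
step 2: .....##..###...#.
step 3: #...#..##.#.#.##.
step 4: .#.####...#.#....
step 5: .#..##.#.##.##..#
position 17 holds #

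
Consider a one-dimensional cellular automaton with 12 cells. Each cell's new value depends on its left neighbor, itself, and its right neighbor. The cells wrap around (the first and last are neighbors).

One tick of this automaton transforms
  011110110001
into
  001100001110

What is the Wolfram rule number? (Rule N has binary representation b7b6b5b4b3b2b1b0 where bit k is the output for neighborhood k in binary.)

147

position 2: 111 → 1  (bit 7 = 1)
position 4: 110 → 0  (bit 6 = 0)
position 0: 101 → 0  (bit 5 = 0)
position 8: 100 → 1  (bit 4 = 1)
position 1: 011 → 0  (bit 3 = 0)
position 11: 010 → 0  (bit 2 = 0)
position 10: 001 → 1  (bit 1 = 1)
position 9: 000 → 1  (bit 0 = 1)
bits b7..b0 = 10010011 = 147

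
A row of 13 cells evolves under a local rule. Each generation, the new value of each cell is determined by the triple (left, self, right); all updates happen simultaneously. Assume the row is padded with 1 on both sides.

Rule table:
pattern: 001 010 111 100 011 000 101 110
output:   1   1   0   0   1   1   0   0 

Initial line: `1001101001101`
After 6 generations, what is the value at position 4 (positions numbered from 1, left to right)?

0011001011001
0110011010011
0100110010110
0101100110100
0101001100101
0101011001101
position 4 holds 1

1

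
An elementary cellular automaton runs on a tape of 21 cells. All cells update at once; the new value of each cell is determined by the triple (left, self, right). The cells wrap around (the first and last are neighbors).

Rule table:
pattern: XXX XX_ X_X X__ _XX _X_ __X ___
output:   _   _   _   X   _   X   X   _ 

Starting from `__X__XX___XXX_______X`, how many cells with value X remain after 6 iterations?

12

XXXXX__X_X___X_____XX
_____XXX_XX_XXX___X__
____X__________X_XXX_
___XXX________XX____X
X_X___X______X__X__XX
__XX_XXX____XXXXXXX__
count of X: 12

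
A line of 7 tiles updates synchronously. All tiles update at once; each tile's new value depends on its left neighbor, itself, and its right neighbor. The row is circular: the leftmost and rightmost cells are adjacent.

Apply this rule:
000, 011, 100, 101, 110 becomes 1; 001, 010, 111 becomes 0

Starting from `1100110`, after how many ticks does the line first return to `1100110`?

1110111
0011100
1010111
1101100
1111110
1000011
1111010
1001101
1101111
0111000
0101111
1011001
1111101
0000111
1110101
0011011
1011111
1110000
1011110
0110011
1111011
0001110
1101011
0110110
0111111
1100001
0111101
1100110

28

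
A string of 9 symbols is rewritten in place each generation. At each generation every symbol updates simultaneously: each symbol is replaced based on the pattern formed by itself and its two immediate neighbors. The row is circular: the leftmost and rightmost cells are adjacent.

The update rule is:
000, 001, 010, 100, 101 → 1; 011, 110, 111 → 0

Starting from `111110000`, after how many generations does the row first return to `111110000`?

000001111
111110000

2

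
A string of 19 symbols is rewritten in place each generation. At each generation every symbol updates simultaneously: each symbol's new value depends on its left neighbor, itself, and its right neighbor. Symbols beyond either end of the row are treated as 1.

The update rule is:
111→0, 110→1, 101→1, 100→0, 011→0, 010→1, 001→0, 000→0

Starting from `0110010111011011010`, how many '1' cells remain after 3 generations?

generation 1: 1010011001101101111
generation 2: 1110001000110110000
generation 3: 0010001000011010000
count of 1: 5

5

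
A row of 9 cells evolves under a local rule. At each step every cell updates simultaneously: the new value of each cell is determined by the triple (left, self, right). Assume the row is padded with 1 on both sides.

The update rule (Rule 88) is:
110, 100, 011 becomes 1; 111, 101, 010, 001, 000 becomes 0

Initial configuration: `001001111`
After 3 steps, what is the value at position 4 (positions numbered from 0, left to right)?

0

100101000
110000100
011000010
position 4 holds 0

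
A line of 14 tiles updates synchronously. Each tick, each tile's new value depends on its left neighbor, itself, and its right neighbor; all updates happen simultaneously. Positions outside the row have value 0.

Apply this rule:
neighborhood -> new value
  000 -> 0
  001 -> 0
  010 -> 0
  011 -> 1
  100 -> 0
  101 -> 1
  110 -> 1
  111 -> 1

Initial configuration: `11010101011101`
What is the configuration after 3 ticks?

11111011111110

tick 1: 11101010111110
tick 2: 11110101111110
tick 3: 11111011111110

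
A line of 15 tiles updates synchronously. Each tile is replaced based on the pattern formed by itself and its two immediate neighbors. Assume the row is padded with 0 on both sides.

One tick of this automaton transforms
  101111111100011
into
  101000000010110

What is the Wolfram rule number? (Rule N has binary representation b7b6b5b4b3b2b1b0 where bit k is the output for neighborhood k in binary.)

30

position 3: 111 → 0  (bit 7 = 0)
position 9: 110 → 0  (bit 6 = 0)
position 1: 101 → 0  (bit 5 = 0)
position 10: 100 → 1  (bit 4 = 1)
position 2: 011 → 1  (bit 3 = 1)
position 0: 010 → 1  (bit 2 = 1)
position 12: 001 → 1  (bit 1 = 1)
position 11: 000 → 0  (bit 0 = 0)
bits b7..b0 = 00011110 = 30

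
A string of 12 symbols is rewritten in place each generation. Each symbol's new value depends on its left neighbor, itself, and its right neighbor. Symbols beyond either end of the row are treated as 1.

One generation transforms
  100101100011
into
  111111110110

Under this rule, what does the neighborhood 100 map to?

1

At position 1 the neighborhood is 100; the next row has 1 there.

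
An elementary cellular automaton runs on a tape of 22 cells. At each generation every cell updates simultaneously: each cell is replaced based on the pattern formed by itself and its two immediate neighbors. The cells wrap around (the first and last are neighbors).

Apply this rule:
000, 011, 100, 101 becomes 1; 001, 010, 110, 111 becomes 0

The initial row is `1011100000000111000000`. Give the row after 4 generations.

0101011000010010110010

0110011111110100111110
0101010000001010100001
1010101111100101011100
0101011000010010110010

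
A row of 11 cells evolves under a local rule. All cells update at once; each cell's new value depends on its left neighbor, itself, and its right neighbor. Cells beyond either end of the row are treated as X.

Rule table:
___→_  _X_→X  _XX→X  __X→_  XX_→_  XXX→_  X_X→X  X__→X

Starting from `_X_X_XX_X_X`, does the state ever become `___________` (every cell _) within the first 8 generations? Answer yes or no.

XXXXXX_XXXX
______XX___
X_____X_X__
_X____XXXX_
XXX___X___X
___X__XX__X
X__XX_X_X_X
_X_X_XXXXXX
generation 8 is _X_X_XXXXXX, still not uniform _

no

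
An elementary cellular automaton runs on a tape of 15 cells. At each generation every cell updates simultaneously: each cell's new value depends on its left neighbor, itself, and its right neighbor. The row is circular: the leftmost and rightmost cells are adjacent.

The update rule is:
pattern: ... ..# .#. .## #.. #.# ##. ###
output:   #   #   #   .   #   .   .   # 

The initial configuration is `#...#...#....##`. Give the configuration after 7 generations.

generation 1: .############.#
generation 2: ..##########..#
generation 3: ##.########.###
generation 4: #...######...##
generation 5: .###.####.###.#
generation 6: ..#...##...#..#
generation 7: ######..#######

######..#######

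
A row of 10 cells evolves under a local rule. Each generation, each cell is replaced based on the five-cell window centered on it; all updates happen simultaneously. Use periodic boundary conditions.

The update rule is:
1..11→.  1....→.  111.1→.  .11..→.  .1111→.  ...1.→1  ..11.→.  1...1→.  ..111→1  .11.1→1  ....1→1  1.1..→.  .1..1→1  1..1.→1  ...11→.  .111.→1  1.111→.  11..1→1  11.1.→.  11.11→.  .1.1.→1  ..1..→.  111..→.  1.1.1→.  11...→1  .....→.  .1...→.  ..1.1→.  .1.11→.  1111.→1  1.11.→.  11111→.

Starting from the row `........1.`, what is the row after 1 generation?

......11..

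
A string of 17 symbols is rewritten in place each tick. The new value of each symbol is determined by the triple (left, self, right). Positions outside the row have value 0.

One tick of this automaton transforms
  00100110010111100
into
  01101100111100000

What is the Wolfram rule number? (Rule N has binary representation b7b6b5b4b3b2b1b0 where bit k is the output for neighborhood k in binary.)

position 12: 111 → 0  (bit 7 = 0)
position 6: 110 → 0  (bit 6 = 0)
position 10: 101 → 1  (bit 5 = 1)
position 3: 100 → 0  (bit 4 = 0)
position 5: 011 → 1  (bit 3 = 1)
position 2: 010 → 1  (bit 2 = 1)
position 1: 001 → 1  (bit 1 = 1)
position 0: 000 → 0  (bit 0 = 0)
bits b7..b0 = 00101110 = 46

46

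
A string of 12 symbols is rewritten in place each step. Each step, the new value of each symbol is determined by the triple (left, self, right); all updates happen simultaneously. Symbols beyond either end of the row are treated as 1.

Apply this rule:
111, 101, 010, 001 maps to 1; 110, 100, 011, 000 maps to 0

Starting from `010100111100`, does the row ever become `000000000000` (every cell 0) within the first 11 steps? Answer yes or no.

no

111101011001
111011100010
110101000111
101111001011
010110011101
111000101010
110001111111
100010111111
000111011111
001010101111
011111110111
step 11 is 011111110111, still not uniform 0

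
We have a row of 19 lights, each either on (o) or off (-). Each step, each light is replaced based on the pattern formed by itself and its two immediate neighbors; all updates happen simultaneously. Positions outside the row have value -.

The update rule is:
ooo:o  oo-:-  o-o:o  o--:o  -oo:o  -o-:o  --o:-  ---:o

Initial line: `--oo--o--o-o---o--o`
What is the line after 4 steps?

ooooo-ooooo-oo-oo-o

o-o-o-oo-ooooo-oo-o
ooooooo-ooooo-oo-oo
oooooo-ooooo-oo-oo-
ooooo-ooooo-oo-oo-o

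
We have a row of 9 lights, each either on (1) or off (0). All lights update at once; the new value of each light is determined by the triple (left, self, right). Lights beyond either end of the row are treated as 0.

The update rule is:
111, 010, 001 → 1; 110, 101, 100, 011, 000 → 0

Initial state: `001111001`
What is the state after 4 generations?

010110011
110000100
000001100
000010000

000010000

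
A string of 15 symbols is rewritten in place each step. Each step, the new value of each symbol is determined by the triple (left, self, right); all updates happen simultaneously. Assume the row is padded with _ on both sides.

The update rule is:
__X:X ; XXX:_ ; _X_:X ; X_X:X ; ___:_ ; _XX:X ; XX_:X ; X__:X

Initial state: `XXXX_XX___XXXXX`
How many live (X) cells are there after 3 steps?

X__XXXXX_XX___X
XXXX___XXXXX_XX
X__XX_XX___XXXX
count of X: 9

9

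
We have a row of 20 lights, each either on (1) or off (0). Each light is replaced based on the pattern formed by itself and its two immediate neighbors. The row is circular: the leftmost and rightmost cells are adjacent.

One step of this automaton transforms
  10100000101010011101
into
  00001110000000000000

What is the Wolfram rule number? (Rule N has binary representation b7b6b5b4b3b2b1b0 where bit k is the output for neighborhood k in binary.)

1

position 16: 111 → 0  (bit 7 = 0)
position 0: 110 → 0  (bit 6 = 0)
position 1: 101 → 0  (bit 5 = 0)
position 3: 100 → 0  (bit 4 = 0)
position 15: 011 → 0  (bit 3 = 0)
position 2: 010 → 0  (bit 2 = 0)
position 7: 001 → 0  (bit 1 = 0)
position 4: 000 → 1  (bit 0 = 1)
bits b7..b0 = 00000001 = 1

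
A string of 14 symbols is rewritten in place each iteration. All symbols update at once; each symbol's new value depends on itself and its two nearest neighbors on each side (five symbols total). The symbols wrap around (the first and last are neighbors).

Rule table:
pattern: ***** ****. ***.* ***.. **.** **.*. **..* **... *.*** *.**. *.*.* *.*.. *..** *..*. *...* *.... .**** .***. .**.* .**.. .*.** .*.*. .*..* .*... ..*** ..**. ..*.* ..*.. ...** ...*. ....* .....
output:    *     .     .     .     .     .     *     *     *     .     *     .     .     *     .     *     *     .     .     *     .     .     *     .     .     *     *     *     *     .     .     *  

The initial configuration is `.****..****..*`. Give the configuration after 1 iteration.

.**..*..*..***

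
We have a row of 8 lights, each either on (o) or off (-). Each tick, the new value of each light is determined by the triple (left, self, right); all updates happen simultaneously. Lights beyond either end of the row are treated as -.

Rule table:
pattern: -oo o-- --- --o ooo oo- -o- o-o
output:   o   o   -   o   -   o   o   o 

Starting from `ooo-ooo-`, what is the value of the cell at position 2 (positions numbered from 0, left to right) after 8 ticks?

o-ooo-oo
ooo-oooo
o-ooo--o
ooo-oooo  (repeats tick 2; period 2)
tick 8: ooo-oooo
position 2 holds o

o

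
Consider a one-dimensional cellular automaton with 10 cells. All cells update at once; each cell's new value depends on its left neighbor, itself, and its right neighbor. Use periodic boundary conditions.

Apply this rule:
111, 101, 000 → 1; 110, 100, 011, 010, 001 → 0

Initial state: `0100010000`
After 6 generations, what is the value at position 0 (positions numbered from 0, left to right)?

0

generation 1: 0001000111
generation 2: 0100010010
generation 3: 0001000000
generation 4: 1100011111
generation 5: 1001001111
generation 6: 0000000111
position 0 holds 0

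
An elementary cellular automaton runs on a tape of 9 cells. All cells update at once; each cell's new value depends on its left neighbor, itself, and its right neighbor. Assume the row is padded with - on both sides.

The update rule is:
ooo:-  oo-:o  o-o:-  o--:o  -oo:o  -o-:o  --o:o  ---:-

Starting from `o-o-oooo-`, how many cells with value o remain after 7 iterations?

o-o-o--oo
o-o-ooooo
o-o-o---o
o-o-oo-oo
o-o-oo-oo  (fixed point — unchanged through iteration 7)
count of o: 6

6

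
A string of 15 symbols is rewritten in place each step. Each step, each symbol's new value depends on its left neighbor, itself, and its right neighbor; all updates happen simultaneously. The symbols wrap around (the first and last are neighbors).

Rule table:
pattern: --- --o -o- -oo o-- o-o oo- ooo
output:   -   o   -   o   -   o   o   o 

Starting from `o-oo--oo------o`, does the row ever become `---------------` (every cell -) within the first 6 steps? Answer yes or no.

step 1: oooo-ooo-----oo
step 2: oooooooo----ooo
step 3: oooooooo---oooo
step 4: oooooooo--ooooo
step 5: oooooooo-oooooo
step 6: ooooooooooooooo
step 6 is ooooooooooooooo, still not uniform -

no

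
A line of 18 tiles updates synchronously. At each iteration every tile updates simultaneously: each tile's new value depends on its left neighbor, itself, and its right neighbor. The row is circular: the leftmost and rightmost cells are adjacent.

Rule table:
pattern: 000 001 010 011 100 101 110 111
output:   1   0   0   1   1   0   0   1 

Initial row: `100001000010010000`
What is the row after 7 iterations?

100111111111110011

011100111001001110
011010110100101101
010000100010001000
001110011001100111
101101010101010110
001000000000000100
100111111111110011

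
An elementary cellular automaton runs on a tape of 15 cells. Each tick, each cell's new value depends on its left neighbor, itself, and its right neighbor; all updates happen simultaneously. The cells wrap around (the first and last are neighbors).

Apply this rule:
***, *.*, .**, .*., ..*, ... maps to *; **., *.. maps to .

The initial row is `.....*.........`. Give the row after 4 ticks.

***.***********

******.********
*****.*********
****.**********
***.***********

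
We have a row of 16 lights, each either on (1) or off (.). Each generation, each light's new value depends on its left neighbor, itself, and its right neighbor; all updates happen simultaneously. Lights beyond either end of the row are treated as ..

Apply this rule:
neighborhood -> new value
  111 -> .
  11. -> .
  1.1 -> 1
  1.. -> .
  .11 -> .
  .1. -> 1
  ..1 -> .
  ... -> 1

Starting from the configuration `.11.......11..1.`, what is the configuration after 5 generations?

generation 1: ....11111.....1.
generation 2: 111.......111.1.
generation 3: ....11111....11.
generation 4: 111.......11....
generation 5: ....11111....111

....11111....111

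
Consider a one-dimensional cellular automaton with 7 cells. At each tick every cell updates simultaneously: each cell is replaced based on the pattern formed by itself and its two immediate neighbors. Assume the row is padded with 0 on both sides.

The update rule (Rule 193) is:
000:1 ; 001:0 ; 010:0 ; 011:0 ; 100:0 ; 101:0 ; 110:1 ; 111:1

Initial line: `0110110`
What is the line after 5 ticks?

0000111

0010010
1000000
0011111
1001111
0000111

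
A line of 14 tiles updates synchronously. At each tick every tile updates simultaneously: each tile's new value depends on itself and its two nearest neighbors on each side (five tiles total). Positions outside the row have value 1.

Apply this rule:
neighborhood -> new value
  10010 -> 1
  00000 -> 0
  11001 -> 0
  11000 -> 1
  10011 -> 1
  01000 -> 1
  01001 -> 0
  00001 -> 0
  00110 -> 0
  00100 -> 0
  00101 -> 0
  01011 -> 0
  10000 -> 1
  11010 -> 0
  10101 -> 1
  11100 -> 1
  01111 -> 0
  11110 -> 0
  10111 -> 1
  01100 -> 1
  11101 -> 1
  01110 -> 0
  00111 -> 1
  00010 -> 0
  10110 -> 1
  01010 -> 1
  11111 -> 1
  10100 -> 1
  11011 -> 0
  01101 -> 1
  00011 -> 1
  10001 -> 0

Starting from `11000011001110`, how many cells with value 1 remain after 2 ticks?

8

01110101011010
01010111011010
count of 1: 8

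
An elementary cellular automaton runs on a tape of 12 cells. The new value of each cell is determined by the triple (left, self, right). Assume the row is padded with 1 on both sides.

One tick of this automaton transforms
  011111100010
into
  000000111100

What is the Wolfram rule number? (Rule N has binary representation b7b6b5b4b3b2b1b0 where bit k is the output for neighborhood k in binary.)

position 2: 111 → 0  (bit 7 = 0)
position 6: 110 → 1  (bit 6 = 1)
position 0: 101 → 0  (bit 5 = 0)
position 7: 100 → 1  (bit 4 = 1)
position 1: 011 → 0  (bit 3 = 0)
position 10: 010 → 0  (bit 2 = 0)
position 9: 001 → 1  (bit 1 = 1)
position 8: 000 → 1  (bit 0 = 1)
bits b7..b0 = 01010011 = 83

83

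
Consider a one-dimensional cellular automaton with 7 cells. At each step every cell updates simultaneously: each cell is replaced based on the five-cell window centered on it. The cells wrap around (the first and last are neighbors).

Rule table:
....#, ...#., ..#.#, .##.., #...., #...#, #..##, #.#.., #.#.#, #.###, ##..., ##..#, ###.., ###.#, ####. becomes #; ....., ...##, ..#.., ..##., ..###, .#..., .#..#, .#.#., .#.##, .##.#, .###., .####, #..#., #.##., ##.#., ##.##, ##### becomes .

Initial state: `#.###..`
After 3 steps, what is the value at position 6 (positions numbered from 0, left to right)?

#

#.#.##.
#.#....
#.#.###
position 6 holds #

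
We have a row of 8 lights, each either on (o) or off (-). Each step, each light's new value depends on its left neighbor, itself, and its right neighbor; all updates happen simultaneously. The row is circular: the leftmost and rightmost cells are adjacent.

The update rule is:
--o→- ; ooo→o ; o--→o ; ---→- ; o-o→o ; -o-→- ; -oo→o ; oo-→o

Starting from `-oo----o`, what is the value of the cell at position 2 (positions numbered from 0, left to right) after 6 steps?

oooo----
ooooo---
oooooo--
ooooooo-
oooooooo
oooooooo
position 2 holds o

o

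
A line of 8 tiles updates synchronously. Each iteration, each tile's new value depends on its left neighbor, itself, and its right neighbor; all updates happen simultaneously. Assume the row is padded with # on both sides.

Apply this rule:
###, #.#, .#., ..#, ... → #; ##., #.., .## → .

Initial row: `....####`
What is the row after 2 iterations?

#.#.#.##

iteration 1: .###.###
iteration 2: #.#.#.##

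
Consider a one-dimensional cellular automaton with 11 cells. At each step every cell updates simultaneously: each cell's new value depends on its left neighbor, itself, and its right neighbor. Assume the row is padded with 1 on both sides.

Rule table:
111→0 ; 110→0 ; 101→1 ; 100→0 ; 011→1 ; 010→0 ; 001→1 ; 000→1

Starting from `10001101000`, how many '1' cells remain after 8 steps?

00111010011
01100100110
11001001101
00010011011
01100110110
11001101101
00011011011
01110110110
count of 1: 7

7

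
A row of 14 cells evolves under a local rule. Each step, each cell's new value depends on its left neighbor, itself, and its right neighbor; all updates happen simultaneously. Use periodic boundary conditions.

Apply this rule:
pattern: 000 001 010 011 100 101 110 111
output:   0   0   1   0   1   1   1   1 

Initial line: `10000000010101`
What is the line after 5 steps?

step 1: 11000000011110
step 2: 01100000001111
step 3: 10110000000111
step 4: 11011000000011
step 5: 11101100000001

11101100000001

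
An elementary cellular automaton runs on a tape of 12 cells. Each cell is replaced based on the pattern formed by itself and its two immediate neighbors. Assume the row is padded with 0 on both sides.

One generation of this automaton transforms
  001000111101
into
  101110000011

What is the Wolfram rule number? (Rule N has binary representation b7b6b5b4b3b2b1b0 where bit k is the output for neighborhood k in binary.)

53

position 7: 111 → 0  (bit 7 = 0)
position 9: 110 → 0  (bit 6 = 0)
position 10: 101 → 1  (bit 5 = 1)
position 3: 100 → 1  (bit 4 = 1)
position 6: 011 → 0  (bit 3 = 0)
position 2: 010 → 1  (bit 2 = 1)
position 1: 001 → 0  (bit 1 = 0)
position 0: 000 → 1  (bit 0 = 1)
bits b7..b0 = 00110101 = 53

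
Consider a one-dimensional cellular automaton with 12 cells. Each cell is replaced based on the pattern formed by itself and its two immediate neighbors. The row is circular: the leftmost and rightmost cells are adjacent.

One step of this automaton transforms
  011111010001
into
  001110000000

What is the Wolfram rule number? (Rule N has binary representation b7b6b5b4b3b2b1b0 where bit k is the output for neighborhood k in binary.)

128

position 2: 111 → 1  (bit 7 = 1)
position 5: 110 → 0  (bit 6 = 0)
position 0: 101 → 0  (bit 5 = 0)
position 8: 100 → 0  (bit 4 = 0)
position 1: 011 → 0  (bit 3 = 0)
position 7: 010 → 0  (bit 2 = 0)
position 10: 001 → 0  (bit 1 = 0)
position 9: 000 → 0  (bit 0 = 0)
bits b7..b0 = 10000000 = 128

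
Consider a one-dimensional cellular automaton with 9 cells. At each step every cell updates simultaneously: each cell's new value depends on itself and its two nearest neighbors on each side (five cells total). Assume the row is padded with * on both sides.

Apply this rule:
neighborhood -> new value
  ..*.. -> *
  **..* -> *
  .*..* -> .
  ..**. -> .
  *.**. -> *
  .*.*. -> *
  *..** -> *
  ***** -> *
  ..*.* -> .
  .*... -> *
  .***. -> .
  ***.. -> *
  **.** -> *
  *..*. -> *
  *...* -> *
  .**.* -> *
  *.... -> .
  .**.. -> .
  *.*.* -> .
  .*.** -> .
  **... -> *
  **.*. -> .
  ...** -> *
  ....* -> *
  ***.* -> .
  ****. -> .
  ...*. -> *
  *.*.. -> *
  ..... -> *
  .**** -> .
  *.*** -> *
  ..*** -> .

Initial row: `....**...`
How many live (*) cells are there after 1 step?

*.**..***
count of *: 6

6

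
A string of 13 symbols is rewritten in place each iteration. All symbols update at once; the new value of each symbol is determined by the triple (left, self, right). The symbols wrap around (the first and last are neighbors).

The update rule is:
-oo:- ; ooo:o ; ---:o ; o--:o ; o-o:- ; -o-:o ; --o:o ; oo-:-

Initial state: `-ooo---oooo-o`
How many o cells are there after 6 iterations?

5

--o-ooo-oo--o
ooo--o----ooo
oo-ooooooo-oo
o---ooooo---o
-ooo-ooo-ooo-
o-o---o---o-o
count of o: 5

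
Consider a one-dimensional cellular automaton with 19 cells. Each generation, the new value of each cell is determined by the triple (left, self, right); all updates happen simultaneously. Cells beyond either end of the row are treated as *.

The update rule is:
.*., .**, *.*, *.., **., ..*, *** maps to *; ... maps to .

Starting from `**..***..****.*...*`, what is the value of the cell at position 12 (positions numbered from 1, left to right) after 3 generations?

*

****************.**
*******************
*******************
position 12 holds *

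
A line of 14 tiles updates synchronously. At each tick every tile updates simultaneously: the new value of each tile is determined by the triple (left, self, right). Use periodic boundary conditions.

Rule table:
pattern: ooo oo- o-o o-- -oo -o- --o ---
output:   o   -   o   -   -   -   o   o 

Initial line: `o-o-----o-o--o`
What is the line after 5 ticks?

-o--oooo-o--o-
o--o-oo-o--o--
--o-o--o--o--o
-o-o--o--o--o-
o-o--o--o--o--

o-o--o--o--o--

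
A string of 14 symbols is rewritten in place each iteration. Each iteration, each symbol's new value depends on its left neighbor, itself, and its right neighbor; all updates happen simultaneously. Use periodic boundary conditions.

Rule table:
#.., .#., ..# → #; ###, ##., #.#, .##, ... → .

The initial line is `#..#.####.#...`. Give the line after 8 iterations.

####......##.#
....#....#....
...###..###...
..#...##...#..
.###.#..#.###.
#....####....#
.#..#....#..#.
######..######

######..######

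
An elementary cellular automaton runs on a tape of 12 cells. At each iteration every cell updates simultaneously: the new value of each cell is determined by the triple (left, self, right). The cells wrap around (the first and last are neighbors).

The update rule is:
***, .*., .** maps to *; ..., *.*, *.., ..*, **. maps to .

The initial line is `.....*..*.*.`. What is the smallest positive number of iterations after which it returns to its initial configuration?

iteration 1: .....*..*.*.

1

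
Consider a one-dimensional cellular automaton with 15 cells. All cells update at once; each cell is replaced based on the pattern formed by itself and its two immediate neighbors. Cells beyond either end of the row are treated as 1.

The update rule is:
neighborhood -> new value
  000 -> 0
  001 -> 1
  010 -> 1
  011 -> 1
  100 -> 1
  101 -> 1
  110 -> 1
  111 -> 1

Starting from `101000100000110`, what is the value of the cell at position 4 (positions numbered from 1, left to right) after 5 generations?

1

generation 1: 111101110001111
generation 2: 111111111011111
generation 3: 111111111111111
generation 4: 111111111111111  (fixed point — unchanged through generation 5)
position 4 holds 1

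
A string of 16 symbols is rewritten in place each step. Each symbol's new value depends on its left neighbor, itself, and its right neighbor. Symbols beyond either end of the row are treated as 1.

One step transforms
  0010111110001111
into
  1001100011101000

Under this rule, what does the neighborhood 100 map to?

1

At position 0 the neighborhood is 100; the next row has 1 there.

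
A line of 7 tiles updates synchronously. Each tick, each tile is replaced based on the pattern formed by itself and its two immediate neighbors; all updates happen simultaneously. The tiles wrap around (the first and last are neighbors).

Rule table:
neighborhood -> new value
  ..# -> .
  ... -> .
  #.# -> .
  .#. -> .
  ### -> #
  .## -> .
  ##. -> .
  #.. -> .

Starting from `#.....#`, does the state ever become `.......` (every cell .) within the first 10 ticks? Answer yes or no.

yes

tick 1: .......
all cells are . at tick 1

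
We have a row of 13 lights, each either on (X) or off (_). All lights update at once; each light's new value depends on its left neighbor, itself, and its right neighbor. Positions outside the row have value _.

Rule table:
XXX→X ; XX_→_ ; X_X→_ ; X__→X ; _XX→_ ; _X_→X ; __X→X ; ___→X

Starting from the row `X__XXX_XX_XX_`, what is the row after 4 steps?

XXX_X_______X
_X__XXXXXXXXX
XXXX_XXXXXXX_
_XX___XXXXX_X

_XX___XXXXX_X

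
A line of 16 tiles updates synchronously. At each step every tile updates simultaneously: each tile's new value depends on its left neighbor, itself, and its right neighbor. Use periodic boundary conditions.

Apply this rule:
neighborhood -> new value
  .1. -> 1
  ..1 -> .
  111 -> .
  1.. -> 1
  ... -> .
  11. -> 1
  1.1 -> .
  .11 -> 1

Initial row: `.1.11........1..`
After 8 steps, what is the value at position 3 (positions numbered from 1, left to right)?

.

.1.111.......11.
.1.1.11......111
.1.1.111.....1.1
.1.1.1.11....1.1
.1.1.1.111...1.1
.1.1.1.1.11..1.1
.1.1.1.1.111.1.1
.1.1.1.1.1.1.1.1
position 3 holds .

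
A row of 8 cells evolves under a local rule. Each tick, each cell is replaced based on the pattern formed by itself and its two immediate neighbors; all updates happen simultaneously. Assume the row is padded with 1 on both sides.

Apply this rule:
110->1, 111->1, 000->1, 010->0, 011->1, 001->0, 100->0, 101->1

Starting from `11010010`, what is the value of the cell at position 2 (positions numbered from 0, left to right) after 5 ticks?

1

11100001
11101101
11111111
11111111  (fixed point — unchanged through tick 5)
position 2 holds 1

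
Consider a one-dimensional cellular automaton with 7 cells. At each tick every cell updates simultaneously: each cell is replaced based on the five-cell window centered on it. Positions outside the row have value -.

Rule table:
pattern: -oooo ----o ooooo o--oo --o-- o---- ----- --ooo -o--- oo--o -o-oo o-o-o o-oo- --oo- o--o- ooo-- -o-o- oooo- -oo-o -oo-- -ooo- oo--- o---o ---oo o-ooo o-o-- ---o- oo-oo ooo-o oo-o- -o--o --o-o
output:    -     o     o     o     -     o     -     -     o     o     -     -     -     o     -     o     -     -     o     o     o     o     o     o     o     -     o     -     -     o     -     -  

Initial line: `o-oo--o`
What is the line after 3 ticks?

o--oo-o

tick 1: ---oo--
tick 2: -oooooo
tick 3: o--oo-o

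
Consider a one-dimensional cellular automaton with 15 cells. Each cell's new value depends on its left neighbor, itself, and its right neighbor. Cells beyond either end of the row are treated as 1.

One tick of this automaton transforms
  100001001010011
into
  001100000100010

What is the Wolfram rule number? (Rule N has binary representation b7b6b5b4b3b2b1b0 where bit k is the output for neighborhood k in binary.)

41

position 14: 111 → 0  (bit 7 = 0)
position 0: 110 → 0  (bit 6 = 0)
position 9: 101 → 1  (bit 5 = 1)
position 1: 100 → 0  (bit 4 = 0)
position 13: 011 → 1  (bit 3 = 1)
position 5: 010 → 0  (bit 2 = 0)
position 4: 001 → 0  (bit 1 = 0)
position 2: 000 → 1  (bit 0 = 1)
bits b7..b0 = 00101001 = 41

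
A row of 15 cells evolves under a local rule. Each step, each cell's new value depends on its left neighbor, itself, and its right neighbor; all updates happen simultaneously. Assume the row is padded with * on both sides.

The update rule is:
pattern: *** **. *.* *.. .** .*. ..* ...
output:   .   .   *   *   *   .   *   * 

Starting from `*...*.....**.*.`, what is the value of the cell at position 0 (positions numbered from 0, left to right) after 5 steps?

.***.******.*.*
**..**.....*.**
..***.*****.**.
***..**....**.*
...***.*****.**
position 0 holds .

.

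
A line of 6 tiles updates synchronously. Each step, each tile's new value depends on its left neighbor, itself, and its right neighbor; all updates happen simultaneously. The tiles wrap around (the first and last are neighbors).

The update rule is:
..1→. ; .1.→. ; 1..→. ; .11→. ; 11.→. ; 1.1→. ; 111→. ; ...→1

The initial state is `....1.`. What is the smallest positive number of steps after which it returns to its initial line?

2

111...
....1.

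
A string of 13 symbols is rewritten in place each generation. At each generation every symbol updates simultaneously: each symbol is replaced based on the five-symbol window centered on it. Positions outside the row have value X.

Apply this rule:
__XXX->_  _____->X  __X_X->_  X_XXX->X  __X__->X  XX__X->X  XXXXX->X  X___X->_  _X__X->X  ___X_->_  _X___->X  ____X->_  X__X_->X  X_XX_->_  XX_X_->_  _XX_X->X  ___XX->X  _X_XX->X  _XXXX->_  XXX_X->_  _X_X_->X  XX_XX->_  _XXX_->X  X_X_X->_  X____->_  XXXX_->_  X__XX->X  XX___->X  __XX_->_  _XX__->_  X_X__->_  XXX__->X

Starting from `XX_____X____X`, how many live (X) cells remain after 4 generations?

_XX_X__XX__X_
__X__XX__XX_X
XXXXX__XX_X_X
XXX_XXX_X__XX
count of X: 9

9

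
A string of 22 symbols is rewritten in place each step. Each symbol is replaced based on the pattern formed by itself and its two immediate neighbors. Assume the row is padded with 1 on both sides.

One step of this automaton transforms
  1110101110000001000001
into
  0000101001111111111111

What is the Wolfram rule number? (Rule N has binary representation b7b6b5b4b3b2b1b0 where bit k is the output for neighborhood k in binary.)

position 0: 111 → 0  (bit 7 = 0)
position 2: 110 → 0  (bit 6 = 0)
position 3: 101 → 0  (bit 5 = 0)
position 9: 100 → 1  (bit 4 = 1)
position 6: 011 → 1  (bit 3 = 1)
position 4: 010 → 1  (bit 2 = 1)
position 14: 001 → 1  (bit 1 = 1)
position 10: 000 → 1  (bit 0 = 1)
bits b7..b0 = 00011111 = 31

31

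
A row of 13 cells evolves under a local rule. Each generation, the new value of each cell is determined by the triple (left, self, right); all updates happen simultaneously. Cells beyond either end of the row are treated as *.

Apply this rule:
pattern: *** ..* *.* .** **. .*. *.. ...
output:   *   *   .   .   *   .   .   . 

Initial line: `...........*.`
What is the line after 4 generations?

.......*..*..

generation 1: ..........*..
generation 2: .........*..*
generation 3: ........*..*.
generation 4: .......*..*..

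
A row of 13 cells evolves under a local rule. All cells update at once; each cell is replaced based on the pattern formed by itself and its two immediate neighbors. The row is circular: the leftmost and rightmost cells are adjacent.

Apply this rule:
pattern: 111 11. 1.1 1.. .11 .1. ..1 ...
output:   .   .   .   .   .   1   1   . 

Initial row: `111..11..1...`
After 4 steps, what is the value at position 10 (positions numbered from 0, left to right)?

1

....1...11..1
...11..1...11
..1...11..1..
.11..1...11..
position 10 holds 1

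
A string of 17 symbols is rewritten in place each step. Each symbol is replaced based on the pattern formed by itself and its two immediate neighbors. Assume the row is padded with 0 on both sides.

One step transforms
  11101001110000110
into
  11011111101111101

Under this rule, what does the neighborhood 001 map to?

1

At position 6 the neighborhood is 001; the next row has 1 there.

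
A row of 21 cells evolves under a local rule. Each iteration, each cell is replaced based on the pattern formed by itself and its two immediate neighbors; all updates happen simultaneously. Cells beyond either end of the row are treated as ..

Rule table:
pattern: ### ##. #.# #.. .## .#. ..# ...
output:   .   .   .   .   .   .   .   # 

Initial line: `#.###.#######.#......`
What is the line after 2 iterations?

###############......

................#####
###############......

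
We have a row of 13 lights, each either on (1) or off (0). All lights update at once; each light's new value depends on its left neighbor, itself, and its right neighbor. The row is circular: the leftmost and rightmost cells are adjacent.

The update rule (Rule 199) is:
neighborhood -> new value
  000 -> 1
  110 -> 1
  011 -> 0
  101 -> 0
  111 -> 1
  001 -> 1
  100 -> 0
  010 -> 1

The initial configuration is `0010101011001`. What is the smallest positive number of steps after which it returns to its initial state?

2

0110101001011
0010101011001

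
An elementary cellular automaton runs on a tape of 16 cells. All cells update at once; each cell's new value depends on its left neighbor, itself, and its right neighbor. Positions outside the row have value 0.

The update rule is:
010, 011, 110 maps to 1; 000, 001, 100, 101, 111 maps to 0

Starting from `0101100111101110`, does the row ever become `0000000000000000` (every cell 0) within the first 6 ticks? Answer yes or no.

no

tick 1: 0101100100101010
tick 2: 0101100100101010  (fixed point — unchanged through tick 6)
tick 6 is 0101100100101010, still not uniform 0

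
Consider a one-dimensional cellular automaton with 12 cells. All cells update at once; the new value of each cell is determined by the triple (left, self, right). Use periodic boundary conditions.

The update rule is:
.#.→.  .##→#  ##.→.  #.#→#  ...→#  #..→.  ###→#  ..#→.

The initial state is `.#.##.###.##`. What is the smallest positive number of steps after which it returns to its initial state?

#.##.###.##.
.##.###.##.#
##.###.##.#.
#.###.##.#.#
.###.##.#.##
###.##.#.##.
##.##.#.##.#
#.##.#.##.##
.##.#.##.###
##.#.##.###.
#.#.##.###.#
.#.##.###.##

12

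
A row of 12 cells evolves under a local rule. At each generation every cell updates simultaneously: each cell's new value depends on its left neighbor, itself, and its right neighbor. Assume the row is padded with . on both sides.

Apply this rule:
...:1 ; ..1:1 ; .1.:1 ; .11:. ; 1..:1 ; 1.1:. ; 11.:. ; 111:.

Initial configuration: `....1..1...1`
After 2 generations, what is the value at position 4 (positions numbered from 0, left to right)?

.

111111111111
............
position 4 holds .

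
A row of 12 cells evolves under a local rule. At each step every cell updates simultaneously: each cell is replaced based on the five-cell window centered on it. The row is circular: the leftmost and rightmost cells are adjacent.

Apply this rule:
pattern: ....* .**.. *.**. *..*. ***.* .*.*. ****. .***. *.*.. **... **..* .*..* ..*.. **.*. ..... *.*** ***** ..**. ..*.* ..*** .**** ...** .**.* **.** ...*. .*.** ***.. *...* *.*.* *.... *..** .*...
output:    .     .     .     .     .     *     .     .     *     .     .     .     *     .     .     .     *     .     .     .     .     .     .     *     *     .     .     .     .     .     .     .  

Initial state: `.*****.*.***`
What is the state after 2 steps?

*..*........
*..*.......*

*..*.......*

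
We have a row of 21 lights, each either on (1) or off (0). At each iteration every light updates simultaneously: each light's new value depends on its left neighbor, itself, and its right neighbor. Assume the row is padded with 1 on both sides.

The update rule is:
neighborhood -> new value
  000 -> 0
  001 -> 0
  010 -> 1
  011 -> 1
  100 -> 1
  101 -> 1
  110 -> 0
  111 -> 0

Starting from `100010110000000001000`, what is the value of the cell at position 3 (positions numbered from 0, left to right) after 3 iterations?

010011101000000001100
111010011100000001010
000111010010000001111
position 3 holds 1

1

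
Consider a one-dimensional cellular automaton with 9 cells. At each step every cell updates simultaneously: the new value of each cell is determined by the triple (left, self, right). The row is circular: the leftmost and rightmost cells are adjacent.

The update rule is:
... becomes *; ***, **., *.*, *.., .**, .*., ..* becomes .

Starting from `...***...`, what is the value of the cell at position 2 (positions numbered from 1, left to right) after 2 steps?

.

**.....**
...***...
position 2 holds .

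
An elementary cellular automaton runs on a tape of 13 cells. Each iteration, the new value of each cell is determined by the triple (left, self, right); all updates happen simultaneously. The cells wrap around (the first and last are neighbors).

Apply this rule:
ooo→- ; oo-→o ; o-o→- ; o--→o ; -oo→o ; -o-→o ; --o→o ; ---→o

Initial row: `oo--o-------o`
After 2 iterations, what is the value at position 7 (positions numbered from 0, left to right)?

iteration 1: -oooooooooooo
iteration 2: -o----------o
position 7 holds -

-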